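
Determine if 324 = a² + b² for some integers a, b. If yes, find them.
0² + 18² (a=0, b=18)

Factorization: 324 = 2^2 × 3^4
By Fermat: n is sum of two squares iff every prime p ≡ 3 (mod 4) appears to even power.
All primes ≡ 3 (mod 4) appear to even power.
Search a = 0, 1, 2, … for 324 - a² a perfect square: first hit at a = 0: 324 - 0 = 324 = 18².
324 = 0² + 18² = 0 + 324 ✓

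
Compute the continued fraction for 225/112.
[2; 112]

Euclidean algorithm steps:
225 = 2 × 112 + 1
112 = 112 × 1 + 0
Continued fraction: [2; 112]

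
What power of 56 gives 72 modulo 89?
42

Baby-step giant-step with step n = ⌈√89⌉ = 10.
Baby steps 56^j mod 89 (j:value) for j=0..9: 0:1, 1:56, 2:21, 3:19, 4:85, 5:43, 6:5, 7:13, 8:16, 9:6.
Giant-step multiplier: 56^(-10) ≡ 56^(88-10) = 56^78 ≡ 40 (mod 89).
Giant steps γ_i = 72·40^i mod 89: γ_0=72, γ_1=32, γ_2=34, γ_3=25, γ_4=21 (in table at j=2).
x = i·n + j = 4·10 + 2 = 42.
Check: 56^42 ≡ 72 (mod 89).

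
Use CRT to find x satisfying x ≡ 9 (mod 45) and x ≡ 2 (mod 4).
54

Using Chinese Remainder Theorem:
M = 45 × 4 = 180
M1 = 4, M2 = 45
y1 = 4^(-1) mod 45 = 34
y2 = 45^(-1) mod 4 = 1
x = (9×4×34 + 2×45×1) mod 180 = 54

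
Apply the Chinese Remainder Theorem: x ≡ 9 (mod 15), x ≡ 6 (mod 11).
39

Using Chinese Remainder Theorem:
M = 15 × 11 = 165
M1 = 11, M2 = 15
y1 = 11^(-1) mod 15 = 11
y2 = 15^(-1) mod 11 = 3
x = (9×11×11 + 6×15×3) mod 165 = 39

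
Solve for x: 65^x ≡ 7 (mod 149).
98

Baby-step giant-step with step n = ⌈√149⌉ = 13.
Baby steps 65^j mod 149 (j:value) for j=0..12: 0:1, 1:65, 2:53, 3:18, 4:127, 5:60, 6:26, 7:51, 8:37, 9:21, 10:24, 11:70, 12:80.
Giant-step multiplier: 65^(-13) ≡ 65^(148-13) = 65^135 ≡ 139 (mod 149).
Giant steps γ_i = 7·139^i mod 149: γ_0=7, γ_1=79, γ_2=104, γ_3=3, γ_4=119, γ_5=2, γ_6=129, γ_7=51 (in table at j=7).
x = i·n + j = 7·13 + 7 = 98.
Check: 65^98 ≡ 7 (mod 149).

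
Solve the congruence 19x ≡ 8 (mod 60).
x ≡ 32 (mod 60)

gcd(19, 60) = 1, which divides 8, so solutions exist.
Find 19^(-1) mod 60 by the extended Euclidean algorithm:
60 = 3 × 19 + 3  ⟹  3 = (1)·60 + (-3)·19
19 = 6 × 3 + 1  ⟹  1 = (-6)·60 + (19)·19
So (19)·19 ≡ 1 (mod 60), i.e. 19^(-1) ≡ 19 (mod 60).
x ≡ 19 × 8 = 152 ≡ 32 (mod 60).
Check: 19 × 32 = 608 ≡ 8 (mod 60).
Unique solution: x ≡ 32 (mod 60)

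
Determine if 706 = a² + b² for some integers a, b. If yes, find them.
9² + 25² (a=9, b=25)

Factorization: 706 = 2 × 353
By Fermat: n is sum of two squares iff every prime p ≡ 3 (mod 4) appears to even power.
All primes ≡ 3 (mod 4) appear to even power.
Search a = 0, 1, 2, … for 706 - a² a perfect square: first hit at a = 9: 706 - 81 = 625 = 25².
706 = 9² + 25² = 81 + 625 ✓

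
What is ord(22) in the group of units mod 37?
36

37 is prime, so ord(22) divides φ(37) = 36.
Divisors of 36: 1, 2, 3, 4, 6, 9, 12, 18, 36.
Repeated squaring: 22^1 ≡ 22, 22^2 ≡ 3, 22^4 ≡ 9, 22^8 ≡ 7, 22^16 ≡ 12, 22^32 ≡ 33 (mod 37).
Test 22^d mod 37 for each divisor d in increasing order:
22^1 ≡ 22
22^2 ≡ 3
22^3 = 22^2·22^1 ≡ 29
22^4 ≡ 9
22^6 = 22^4·22^2 ≡ 27
22^9 = 22^8·22^1 ≡ 6
22^12 = 22^8·22^4 ≡ 26
22^18 = 22^16·22^2 ≡ 36
22^36 = 22^32·22^4 ≡ 1  ← first divisor giving 1
The order is 36.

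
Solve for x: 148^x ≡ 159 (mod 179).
97

Baby-step giant-step with step n = ⌈√179⌉ = 14.
Baby steps 148^j mod 179 (j:value) for j=0..13: 0:1, 1:148, 2:66, 3:102, 4:60, 5:109, 6:22, 7:34, 8:20, 9:96, 10:67, 11:71, 12:126, 13:32.
Giant-step multiplier: 148^(-14) ≡ 148^(178-14) = 148^164 ≡ 155 (mod 179).
Giant steps γ_i = 159·155^i mod 179: γ_0=159, γ_1=122, γ_2=115, γ_3=104, γ_4=10, γ_5=118, γ_6=32 (in table at j=13).
x = i·n + j = 6·14 + 13 = 97.
Check: 148^97 ≡ 159 (mod 179).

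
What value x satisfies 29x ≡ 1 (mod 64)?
53

gcd(29, 64) = 1, so the inverse exists.
Extended Euclidean algorithm on (64, 29):
64 = 2 × 29 + 6  ⟹  6 = (1)·64 + (-2)·29
29 = 4 × 6 + 5  ⟹  5 = (-4)·64 + (9)·29
6 = 1 × 5 + 1  ⟹  1 = (5)·64 + (-11)·29
So (-11)·29 ≡ 1 (mod 64), i.e. 29^(-1) ≡ -11 ≡ 53 (mod 64).
Check: 29 × 53 = 1537 ≡ 1 (mod 64)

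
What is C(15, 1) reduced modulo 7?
1

Using Lucas' theorem:
Write n=15 and k=1 in base 7:
n in base 7: [2, 1]
k in base 7: [0, 1]
C(15,1) mod 7 = ∏ C(n_i, k_i) mod 7
Digit binomials (mod 7): C(2,0) = 1; C(1,1) = 1
Product: 1 × 1 = 1 ≡ 1 (mod 7)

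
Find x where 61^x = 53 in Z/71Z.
47

Baby-step giant-step with step n = ⌈√71⌉ = 9.
Baby steps 61^j mod 71 (j:value) for j=0..8: 0:1, 1:61, 2:29, 3:65, 4:60, 5:39, 6:36, 7:66, 8:50.
Giant-step multiplier: 61^(-9) ≡ 61^(70-9) = 61^61 ≡ 47 (mod 71).
Giant steps γ_i = 53·47^i mod 71: γ_0=53, γ_1=6, γ_2=69, γ_3=48, γ_4=55, γ_5=29 (in table at j=2).
x = i·n + j = 5·9 + 2 = 47.
Check: 61^47 ≡ 53 (mod 71).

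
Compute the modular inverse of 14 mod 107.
23

gcd(14, 107) = 1, so the inverse exists.
Extended Euclidean algorithm on (107, 14):
107 = 7 × 14 + 9  ⟹  9 = (1)·107 + (-7)·14
14 = 1 × 9 + 5  ⟹  5 = (-1)·107 + (8)·14
9 = 1 × 5 + 4  ⟹  4 = (2)·107 + (-15)·14
5 = 1 × 4 + 1  ⟹  1 = (-3)·107 + (23)·14
So (23)·14 ≡ 1 (mod 107), i.e. 14^(-1) ≡ 23 (mod 107).
Check: 14 × 23 = 322 ≡ 1 (mod 107)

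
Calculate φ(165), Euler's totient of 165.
80

165 = 3 × 5 × 11
φ(n) = n × ∏(1 - 1/p) for each prime p dividing n
φ(165) = 165 × (1 - 1/3) × (1 - 1/5) × (1 - 1/11) = 80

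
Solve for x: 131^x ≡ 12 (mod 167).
114

Baby-step giant-step with step n = ⌈√167⌉ = 13.
Baby steps 131^j mod 167 (j:value) for j=0..12: 0:1, 1:131, 2:127, 3:104, 4:97, 5:15, 6:128, 7:68, 8:57, 9:119, 10:58, 11:83, 12:18.
Giant-step multiplier: 131^(-13) ≡ 131^(166-13) = 131^153 ≡ 142 (mod 167).
Giant steps γ_i = 12·142^i mod 167: γ_0=12, γ_1=34, γ_2=152, γ_3=41, γ_4=144, γ_5=74, γ_6=154, γ_7=158, γ_8=58 (in table at j=10).
x = i·n + j = 8·13 + 10 = 114.
Check: 131^114 ≡ 12 (mod 167).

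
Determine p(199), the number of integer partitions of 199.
3646072432125

p(n) counts ways to write n as a sum of positive integers (order ignored).
Euler's pentagonal recurrence: p(k) = p(k-1) + p(k-2) - p(k-5) - p(k-7) + p(k-12) + p(k-15) - ... (offsets j(3j∓1)/2, signs ++--, p(0)=1, p(<0)=0).
DP table for k = 0..198: p(0)=1, p(1)=1, p(2)=2, p(3)=3, p(4)=5, p(5)=7, p(6)=11, p(7)=15, p(8)=22, p(9)=30, p(10)=42, p(11)=56, p(12)=77, p(13)=101, p(14)=135, p(15)=176, p(16)=231, p(17)=297, p(18)=385, p(19)=490, p(20)=627, p(21)=792, p(22)=1002, p(23)=1255, p(24)=1575, p(25)=1958, p(26)=2436, p(27)=3010, p(28)=3718, p(29)=4565, p(30)=5604, p(31)=6842, p(32)=8349, p(33)=10143, p(34)=12310, p(35)=14883, p(36)=17977, p(37)=21637, p(38)=26015, p(39)=31185, p(40)=37338, p(41)=44583, p(42)=53174, p(43)=63261, p(44)=75175, p(45)=89134, p(46)=105558, p(47)=124754, p(48)=147273, p(49)=173525, p(50)=204226, p(51)=239943, p(52)=281589, p(53)=329931, p(54)=386155, p(55)=451276, p(56)=526823, p(57)=614154, p(58)=715220, p(59)=831820, p(60)=966467, p(61)=1121505, p(62)=1300156, p(63)=1505499, p(64)=1741630, p(65)=2012558, p(66)=2323520, p(67)=2679689, p(68)=3087735, p(69)=3554345, p(70)=4087968, p(71)=4697205, p(72)=5392783, p(73)=6185689, p(74)=7089500, p(75)=8118264, p(76)=9289091, p(77)=10619863, p(78)=12132164, p(79)=13848650, p(80)=15796476, p(81)=18004327, p(82)=20506255, p(83)=23338469, p(84)=26543660, p(85)=30167357, p(86)=34262962, p(87)=38887673, p(88)=44108109, p(89)=49995925, p(90)=56634173, p(91)=64112359, p(92)=72533807, p(93)=82010177, p(94)=92669720, p(95)=104651419, p(96)=118114304, p(97)=133230930, p(98)=150198136, p(99)=169229875, p(100)=190569292, p(101)=214481126, p(102)=241265379, p(103)=271248950, p(104)=304801365, p(105)=342325709, p(106)=384276336, p(107)=431149389, p(108)=483502844, p(109)=541946240, p(110)=607163746, p(111)=679903203, p(112)=761002156, p(113)=851376628, p(114)=952050665, p(115)=1064144451, p(116)=1188908248, p(117)=1327710076, p(118)=1482074143, p(119)=1653668665, p(120)=1844349560, p(121)=2056148051, p(122)=2291320912, p(123)=2552338241, p(124)=2841940500, p(125)=3163127352, p(126)=3519222692, p(127)=3913864295, p(128)=4351078600, p(129)=4835271870, p(130)=5371315400, p(131)=5964539504, p(132)=6620830889, p(133)=7346629512, p(134)=8149040695, p(135)=9035836076, p(136)=10015581680, p(137)=11097645016, p(138)=12292341831, p(139)=13610949895, p(140)=15065878135, p(141)=16670689208, p(142)=18440293320, p(143)=20390982757, p(144)=22540654445, p(145)=24908858009, p(146)=27517052599, p(147)=30388671978, p(148)=33549419497, p(149)=37027355200, p(150)=40853235313, p(151)=45060624582, p(152)=49686288421, p(153)=54770336324, p(154)=60356673280, p(155)=66493182097, p(156)=73232243759, p(157)=80630964769, p(158)=88751778802, p(159)=97662728555, p(160)=107438159466, p(161)=118159068427, p(162)=129913904637, p(163)=142798995930, p(164)=156919475295, p(165)=172389800255, p(166)=189334822579, p(167)=207890420102, p(168)=228204732751, p(169)=250438925115, p(170)=274768617130, p(171)=301384802048, p(172)=330495499613, p(173)=362326859895, p(174)=397125074750, p(175)=435157697830, p(176)=476715857290, p(177)=522115831195, p(178)=571701605655, p(179)=625846753120, p(180)=684957390936, p(181)=749474411781, p(182)=819876908323, p(183)=896684817527, p(184)=980462880430, p(185)=1071823774337, p(186)=1171432692373, p(187)=1280011042268, p(188)=1398341745571, p(189)=1527273599625, p(190)=1667727404093, p(191)=1820701100652, p(192)=1987276856363, p(193)=2168627105469, p(194)=2366022741845, p(195)=2580840212973, p(196)=2814570987591, p(197)=3068829878530, p(198)=3345365983698.
Final step: p(199) = p(198) + p(197) - p(194) - p(192) + p(187) + p(184) - p(177) - p(173) + p(164) + p(159) - p(148) - p(142) + p(129) + p(122) - p(107) - p(99) + p(82) + p(73) - p(54) - p(44) + p(23) + p(12)
= 3345365983698 + 3068829878530 - 2366022741845 - 1987276856363 + 1280011042268 + 980462880430 - 522115831195 - 362326859895 + 156919475295 + 97662728555 - 33549419497 - 18440293320 + 4835271870 + 2291320912 - 431149389 - 169229875 + 20506255 + 6185689 - 386155 - 75175 + 1255 + 77
= 3646072432125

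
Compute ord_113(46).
112

113 is prime, so ord(46) divides φ(113) = 112.
Divisors of 112: 1, 2, 4, 7, 8, 14, 16, 28, 56, 112.
Repeated squaring: 46^1 ≡ 46, 46^2 ≡ 82, 46^4 ≡ 57, 46^8 ≡ 85, 46^16 ≡ 106, 46^32 ≡ 49, 46^64 ≡ 28 (mod 113).
Test 46^d mod 113 for each divisor d in increasing order:
46^1 ≡ 46
46^2 ≡ 82
46^4 ≡ 57
46^7 = 46^4·46^2·46^1 ≡ 78
46^8 ≡ 85
46^14 = 46^8·46^4·46^2 ≡ 95
46^16 ≡ 106
46^28 = 46^16·46^8·46^4 ≡ 98
46^56 = 46^32·46^16·46^8 ≡ 112
46^112 = 46^64·46^32·46^16 ≡ 1  ← first divisor giving 1
The order is 112.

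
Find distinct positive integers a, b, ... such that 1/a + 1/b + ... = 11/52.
1/5 + 1/87 + 1/22620

Greedy algorithm:
11/52: ceiling(52/11) = 5, use 1/5
3/260: ceiling(260/3) = 87, use 1/87
1/22620: ceiling(22620/1) = 22620, use 1/22620
Result: 11/52 = 1/5 + 1/87 + 1/22620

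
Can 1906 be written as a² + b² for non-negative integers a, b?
15² + 41² (a=15, b=41)

Factorization: 1906 = 2 × 953
By Fermat: n is sum of two squares iff every prime p ≡ 3 (mod 4) appears to even power.
All primes ≡ 3 (mod 4) appear to even power.
Search a = 0, 1, 2, … for 1906 - a² a perfect square: first hit at a = 15: 1906 - 225 = 1681 = 41².
1906 = 15² + 41² = 225 + 1681 ✓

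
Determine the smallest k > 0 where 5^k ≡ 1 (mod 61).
30

61 is prime, so ord(5) divides φ(61) = 60.
Divisors of 60: 1, 2, 3, 4, 5, 6, 10, 12, 15, 20, 30, 60.
Repeated squaring: 5^1 ≡ 5, 5^2 ≡ 25, 5^4 ≡ 15, 5^8 ≡ 42, 5^16 ≡ 56, 5^32 ≡ 25 (mod 61).
Test 5^d mod 61 for each divisor d in increasing order:
5^1 ≡ 5
5^2 ≡ 25
5^3 = 5^2·5^1 ≡ 3
5^4 ≡ 15
5^5 = 5^4·5^1 ≡ 14
5^6 = 5^4·5^2 ≡ 9
5^10 = 5^8·5^2 ≡ 13
5^12 = 5^8·5^4 ≡ 20
5^15 = 5^8·5^4·5^2·5^1 ≡ 60
5^20 = 5^16·5^4 ≡ 47
5^30 = 5^16·5^8·5^4·5^2 ≡ 1  ← first divisor giving 1
The order is 30.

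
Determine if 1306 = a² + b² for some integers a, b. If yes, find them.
9² + 35² (a=9, b=35)

Factorization: 1306 = 2 × 653
By Fermat: n is sum of two squares iff every prime p ≡ 3 (mod 4) appears to even power.
All primes ≡ 3 (mod 4) appear to even power.
Search a = 0, 1, 2, … for 1306 - a² a perfect square: first hit at a = 9: 1306 - 81 = 1225 = 35².
1306 = 9² + 35² = 81 + 1225 ✓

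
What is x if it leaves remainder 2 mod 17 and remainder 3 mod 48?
291

Using Chinese Remainder Theorem:
M = 17 × 48 = 816
M1 = 48, M2 = 17
y1 = 48^(-1) mod 17 = 11
y2 = 17^(-1) mod 48 = 17
x = (2×48×11 + 3×17×17) mod 816 = 291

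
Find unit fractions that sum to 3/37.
1/13 + 1/241 + 1/115921

Greedy algorithm:
3/37: ceiling(37/3) = 13, use 1/13
2/481: ceiling(481/2) = 241, use 1/241
1/115921: ceiling(115921/1) = 115921, use 1/115921
Result: 3/37 = 1/13 + 1/241 + 1/115921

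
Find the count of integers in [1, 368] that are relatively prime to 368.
176

368 = 2^4 × 23
φ(n) = n × ∏(1 - 1/p) for each prime p dividing n
φ(368) = 368 × (1 - 1/2) × (1 - 1/23) = 176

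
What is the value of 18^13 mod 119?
18

Repeated squaring. Binary of 13 = 1101.
18^1 ≡ 18 (mod 119); 18^2 ≡ 86 (mod 119); 18^4 ≡ 18 (mod 119); 18^8 ≡ 86 (mod 119)
18^13 = 18^1 × 18^4 × 18^8 ≡ 18 (mod 119)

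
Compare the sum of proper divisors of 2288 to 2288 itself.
abundant

Proper divisors of 2288: sum = 1 + 2 + 4 + 8 + 11 + 13 + 16 + 22 + ... + 208 + 286 + 572 + 1144 (19 divisors) = 2920
Since 2920 > 2288, 2288 is abundant.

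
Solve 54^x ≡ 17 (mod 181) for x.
115

Baby-step giant-step with step n = ⌈√181⌉ = 14.
Baby steps 54^j mod 181 (j:value) for j=0..13: 0:1, 1:54, 2:20, 3:175, 4:38, 5:61, 6:36, 7:134, 8:177, 9:146, 10:101, 11:24, 12:29, 13:118.
Giant-step multiplier: 54^(-14) ≡ 54^(180-14) = 54^166 ≡ 137 (mod 181).
Giant steps γ_i = 17·137^i mod 181: γ_0=17, γ_1=157, γ_2=151, γ_3=53, γ_4=21, γ_5=162, γ_6=112, γ_7=140, γ_8=175 (in table at j=3).
x = i·n + j = 8·14 + 3 = 115.
Check: 54^115 ≡ 17 (mod 181).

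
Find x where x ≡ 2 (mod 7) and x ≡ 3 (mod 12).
51

Using Chinese Remainder Theorem:
M = 7 × 12 = 84
M1 = 12, M2 = 7
y1 = 12^(-1) mod 7 = 3
y2 = 7^(-1) mod 12 = 7
x = (2×12×3 + 3×7×7) mod 84 = 51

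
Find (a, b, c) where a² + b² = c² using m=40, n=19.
(1239, 1520, 1961)

Euclid's formula: a = m² - n², b = 2mn, c = m² + n²
m = 40, n = 19
a = 40² - 19² = 1600 - 361 = 1239
b = 2 × 40 × 19 = 1520
c = 40² + 19² = 1600 + 361 = 1961
Verification: 1239² + 1520² = 1535121 + 2310400 = 3845521 = 1961² ✓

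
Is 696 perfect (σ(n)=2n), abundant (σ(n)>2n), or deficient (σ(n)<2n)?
abundant

Proper divisors of 696: sum = 1 + 2 + 3 + 4 + 6 + 8 + 12 + 24 + 29 + 58 + 87 + 116 + 174 + 232 + 348 = 1104
Since 1104 > 696, 696 is abundant.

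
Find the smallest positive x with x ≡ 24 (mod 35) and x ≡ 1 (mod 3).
94

Using Chinese Remainder Theorem:
M = 35 × 3 = 105
M1 = 3, M2 = 35
y1 = 3^(-1) mod 35 = 12
y2 = 35^(-1) mod 3 = 2
x = (24×3×12 + 1×35×2) mod 105 = 94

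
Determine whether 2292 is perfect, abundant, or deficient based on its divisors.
abundant

Proper divisors of 2292: sum = 1 + 2 + 3 + 4 + 6 + 12 + 191 + 382 + 573 + 764 + 1146 = 3084
Since 3084 > 2292, 2292 is abundant.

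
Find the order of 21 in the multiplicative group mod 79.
13

79 is prime, so ord(21) divides φ(79) = 78.
Divisors of 78: 1, 2, 3, 6, 13, 26, 39, 78.
Repeated squaring: 21^1 ≡ 21, 21^2 ≡ 46, 21^4 ≡ 62, 21^8 ≡ 52, 21^16 ≡ 18, 21^32 ≡ 8, 21^64 ≡ 64 (mod 79).
Test 21^d mod 79 for each divisor d in increasing order:
21^1 ≡ 21
21^2 ≡ 46
21^3 = 21^2·21^1 ≡ 18
21^6 = 21^4·21^2 ≡ 8
21^13 = 21^8·21^4·21^1 ≡ 1  ← first divisor giving 1
The order is 13.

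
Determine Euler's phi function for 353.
352

353 = 353
φ(n) = n × ∏(1 - 1/p) for each prime p dividing n
φ(353) = 353 × (1 - 1/353) = 352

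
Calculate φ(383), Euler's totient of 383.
382

383 = 383
φ(n) = n × ∏(1 - 1/p) for each prime p dividing n
φ(383) = 383 × (1 - 1/383) = 382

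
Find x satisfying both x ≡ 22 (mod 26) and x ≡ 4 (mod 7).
74

Using Chinese Remainder Theorem:
M = 26 × 7 = 182
M1 = 7, M2 = 26
y1 = 7^(-1) mod 26 = 15
y2 = 26^(-1) mod 7 = 3
x = (22×7×15 + 4×26×3) mod 182 = 74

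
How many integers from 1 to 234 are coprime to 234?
72

234 = 2 × 3^2 × 13
φ(n) = n × ∏(1 - 1/p) for each prime p dividing n
φ(234) = 234 × (1 - 1/2) × (1 - 1/3) × (1 - 1/13) = 72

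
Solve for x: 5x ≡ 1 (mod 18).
11

gcd(5, 18) = 1, so the inverse exists.
Extended Euclidean algorithm on (18, 5):
18 = 3 × 5 + 3  ⟹  3 = (1)·18 + (-3)·5
5 = 1 × 3 + 2  ⟹  2 = (-1)·18 + (4)·5
3 = 1 × 2 + 1  ⟹  1 = (2)·18 + (-7)·5
So (-7)·5 ≡ 1 (mod 18), i.e. 5^(-1) ≡ -7 ≡ 11 (mod 18).
Check: 5 × 11 = 55 ≡ 1 (mod 18)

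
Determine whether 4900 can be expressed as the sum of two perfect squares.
0² + 70² (a=0, b=70)

Factorization: 4900 = 2^2 × 5^2 × 7^2
By Fermat: n is sum of two squares iff every prime p ≡ 3 (mod 4) appears to even power.
All primes ≡ 3 (mod 4) appear to even power.
Search a = 0, 1, 2, … for 4900 - a² a perfect square: first hit at a = 0: 4900 - 0 = 4900 = 70².
4900 = 0² + 70² = 0 + 4900 ✓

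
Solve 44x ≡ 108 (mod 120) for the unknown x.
x ≡ 27 (mod 30)

gcd(44, 120) = 4, which divides 108, so solutions exist.
Divide through by 4: 11x ≡ 27 (mod 30).
Find 11^(-1) mod 30 by the extended Euclidean algorithm:
30 = 2 × 11 + 8  ⟹  8 = (1)·30 + (-2)·11
11 = 1 × 8 + 3  ⟹  3 = (-1)·30 + (3)·11
8 = 2 × 3 + 2  ⟹  2 = (3)·30 + (-8)·11
3 = 1 × 2 + 1  ⟹  1 = (-4)·30 + (11)·11
So (11)·11 ≡ 1 (mod 30), i.e. 11^(-1) ≡ 11 (mod 30).
x ≡ 11 × 27 = 297 ≡ 27 (mod 30).
Check: 44 × 27 = 1188 ≡ 108 (mod 120).
x ≡ 27 (mod 30), giving 4 solutions mod 120.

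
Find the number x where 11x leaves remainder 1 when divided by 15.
11

gcd(11, 15) = 1, so the inverse exists.
Extended Euclidean algorithm on (15, 11):
15 = 1 × 11 + 4  ⟹  4 = (1)·15 + (-1)·11
11 = 2 × 4 + 3  ⟹  3 = (-2)·15 + (3)·11
4 = 1 × 3 + 1  ⟹  1 = (3)·15 + (-4)·11
So (-4)·11 ≡ 1 (mod 15), i.e. 11^(-1) ≡ -4 ≡ 11 (mod 15).
Check: 11 × 11 = 121 ≡ 1 (mod 15)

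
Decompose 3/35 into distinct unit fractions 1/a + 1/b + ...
1/12 + 1/420

Greedy algorithm:
3/35: ceiling(35/3) = 12, use 1/12
1/420: ceiling(420/1) = 420, use 1/420
Result: 3/35 = 1/12 + 1/420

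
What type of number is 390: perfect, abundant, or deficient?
abundant

Proper divisors of 390: sum = 1 + 2 + 3 + 5 + 6 + 10 + 13 + 15 + 26 + 30 + 39 + 65 + 78 + 130 + 195 = 618
Since 618 > 390, 390 is abundant.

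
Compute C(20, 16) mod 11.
5

Using Lucas' theorem:
Write n=20 and k=16 in base 11:
n in base 11: [1, 9]
k in base 11: [1, 5]
C(20,16) mod 11 = ∏ C(n_i, k_i) mod 11
Digit binomials (mod 11): C(1,1) = 1; C(9,5) = 126 ≡ 5
Product: 1 × 5 = 5 ≡ 5 (mod 11)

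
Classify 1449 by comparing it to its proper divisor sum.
deficient

Proper divisors of 1449: sum = 1 + 3 + 7 + 9 + 21 + 23 + 63 + 69 + 161 + 207 + 483 = 1047
Since 1047 < 1449, 1449 is deficient.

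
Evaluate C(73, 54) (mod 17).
6

Using Lucas' theorem:
Write n=73 and k=54 in base 17:
n in base 17: [4, 5]
k in base 17: [3, 3]
C(73,54) mod 17 = ∏ C(n_i, k_i) mod 17
Digit binomials (mod 17): C(4,3) = 4; C(5,3) = 10
Product: 4 × 10 = 40 ≡ 6 (mod 17)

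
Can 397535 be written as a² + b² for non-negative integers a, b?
Not possible

Factorization: 397535 = 5 × 43^3
By Fermat: n is sum of two squares iff every prime p ≡ 3 (mod 4) appears to even power.
Prime(s) ≡ 3 (mod 4) with odd exponent: [(43, 3)]
Therefore 397535 cannot be expressed as a² + b².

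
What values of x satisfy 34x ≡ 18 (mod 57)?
x ≡ 24 (mod 57)

gcd(34, 57) = 1, which divides 18, so solutions exist.
Find 34^(-1) mod 57 by the extended Euclidean algorithm:
57 = 1 × 34 + 23  ⟹  23 = (1)·57 + (-1)·34
34 = 1 × 23 + 11  ⟹  11 = (-1)·57 + (2)·34
23 = 2 × 11 + 1  ⟹  1 = (3)·57 + (-5)·34
So (-5)·34 ≡ 1 (mod 57), i.e. 34^(-1) ≡ -5 ≡ 52 (mod 57).
x ≡ 52 × 18 = 936 ≡ 24 (mod 57).
Check: 34 × 24 = 816 ≡ 18 (mod 57).
Unique solution: x ≡ 24 (mod 57)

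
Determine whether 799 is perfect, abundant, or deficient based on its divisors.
deficient

Proper divisors of 799: sum = 1 + 17 + 47 = 65
Since 65 < 799, 799 is deficient.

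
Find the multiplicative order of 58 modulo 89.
88

89 is prime, so ord(58) divides φ(89) = 88.
Divisors of 88: 1, 2, 4, 8, 11, 22, 44, 88.
Repeated squaring: 58^1 ≡ 58, 58^2 ≡ 71, 58^4 ≡ 57, 58^8 ≡ 45, 58^16 ≡ 67, 58^32 ≡ 39, 58^64 ≡ 8 (mod 89).
Test 58^d mod 89 for each divisor d in increasing order:
58^1 ≡ 58
58^2 ≡ 71
58^4 ≡ 57
58^8 ≡ 45
58^11 = 58^8·58^2·58^1 ≡ 12
58^22 = 58^16·58^4·58^2 ≡ 55
58^44 = 58^32·58^8·58^4 ≡ 88
58^88 = 58^64·58^16·58^8 ≡ 1  ← first divisor giving 1
The order is 88.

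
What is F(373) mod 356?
177

Matrix identity: Q^n = [[F_(n+1), F_n], [F_n, F_(n-1)]] with Q = [[1,1],[1,0]].
n = 373 = 101110101₂. Square-and-multiply, entries mod 356:
Q^1 = [[1,1],[1,0]]
Q^2 = (Q^1)² = [[2,1],[1,1]]
Q^5 = (Q^2)²·Q = [[8,5],[5,3]]
Q^11 = (Q^5)²·Q = [[144,89],[89,55]]
Q^23 = (Q^11)²·Q = [[88,177],[177,267]]
Q^46 = (Q^23)² = [[269,179],[179,90]]
Q^93 = (Q^46)²·Q = [[275,94],[94,181]]
Q^186 = (Q^93)² = [[89,144],[144,301]]
Q^373 = (Q^186)²·Q = [[89,177],[177,268]]
F_373 mod 356 = Q^373[0][1] = 177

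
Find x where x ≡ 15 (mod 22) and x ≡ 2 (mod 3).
59

Using Chinese Remainder Theorem:
M = 22 × 3 = 66
M1 = 3, M2 = 22
y1 = 3^(-1) mod 22 = 15
y2 = 22^(-1) mod 3 = 1
x = (15×3×15 + 2×22×1) mod 66 = 59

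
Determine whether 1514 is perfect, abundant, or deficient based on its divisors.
deficient

Proper divisors of 1514: sum = 1 + 2 + 757 = 760
Since 760 < 1514, 1514 is deficient.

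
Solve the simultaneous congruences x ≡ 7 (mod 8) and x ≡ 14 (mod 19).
71

Using Chinese Remainder Theorem:
M = 8 × 19 = 152
M1 = 19, M2 = 8
y1 = 19^(-1) mod 8 = 3
y2 = 8^(-1) mod 19 = 12
x = (7×19×3 + 14×8×12) mod 152 = 71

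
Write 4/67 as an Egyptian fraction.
1/17 + 1/1139

Greedy algorithm:
4/67: ceiling(67/4) = 17, use 1/17
1/1139: ceiling(1139/1) = 1139, use 1/1139
Result: 4/67 = 1/17 + 1/1139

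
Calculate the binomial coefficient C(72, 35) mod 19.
0

Using Lucas' theorem:
Write n=72 and k=35 in base 19:
n in base 19: [3, 15]
k in base 19: [1, 16]
C(72,35) mod 19 = ∏ C(n_i, k_i) mod 19
Digit binomials (mod 19): C(3,1) = 3; C(15,16) = 0 (k_i > n_i)
Product: 3 × 0 = 0 ≡ 0 (mod 19)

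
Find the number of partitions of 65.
2012558

p(n) counts ways to write n as a sum of positive integers (order ignored).
Euler's pentagonal recurrence: p(k) = p(k-1) + p(k-2) - p(k-5) - p(k-7) + p(k-12) + p(k-15) - ... (offsets j(3j∓1)/2, signs ++--, p(0)=1, p(<0)=0).
DP table for k = 0..64: p(0)=1, p(1)=1, p(2)=2, p(3)=3, p(4)=5, p(5)=7, p(6)=11, p(7)=15, p(8)=22, p(9)=30, p(10)=42, p(11)=56, p(12)=77, p(13)=101, p(14)=135, p(15)=176, p(16)=231, p(17)=297, p(18)=385, p(19)=490, p(20)=627, p(21)=792, p(22)=1002, p(23)=1255, p(24)=1575, p(25)=1958, p(26)=2436, p(27)=3010, p(28)=3718, p(29)=4565, p(30)=5604, p(31)=6842, p(32)=8349, p(33)=10143, p(34)=12310, p(35)=14883, p(36)=17977, p(37)=21637, p(38)=26015, p(39)=31185, p(40)=37338, p(41)=44583, p(42)=53174, p(43)=63261, p(44)=75175, p(45)=89134, p(46)=105558, p(47)=124754, p(48)=147273, p(49)=173525, p(50)=204226, p(51)=239943, p(52)=281589, p(53)=329931, p(54)=386155, p(55)=451276, p(56)=526823, p(57)=614154, p(58)=715220, p(59)=831820, p(60)=966467, p(61)=1121505, p(62)=1300156, p(63)=1505499, p(64)=1741630.
Final step: p(65) = p(64) + p(63) - p(60) - p(58) + p(53) + p(50) - p(43) - p(39) + p(30) + p(25) - p(14) - p(8)
= 1741630 + 1505499 - 966467 - 715220 + 329931 + 204226 - 63261 - 31185 + 5604 + 1958 - 135 - 22
= 2012558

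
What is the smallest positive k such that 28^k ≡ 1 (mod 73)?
72

73 is prime, so ord(28) divides φ(73) = 72.
Divisors of 72: 1, 2, 3, 4, 6, 8, 9, 12, 18, 24, 36, 72.
Repeated squaring: 28^1 ≡ 28, 28^2 ≡ 54, 28^4 ≡ 69, 28^8 ≡ 16, 28^16 ≡ 37, 28^32 ≡ 55, 28^64 ≡ 32 (mod 73).
Test 28^d mod 73 for each divisor d in increasing order:
28^1 ≡ 28
28^2 ≡ 54
28^3 = 28^2·28^1 ≡ 52
28^4 ≡ 69
28^6 = 28^4·28^2 ≡ 3
28^8 ≡ 16
28^9 = 28^8·28^1 ≡ 10
28^12 = 28^8·28^4 ≡ 9
28^18 = 28^16·28^2 ≡ 27
28^24 = 28^16·28^8 ≡ 8
28^36 = 28^32·28^4 ≡ 72
28^72 = 28^64·28^8 ≡ 1  ← first divisor giving 1
The order is 72.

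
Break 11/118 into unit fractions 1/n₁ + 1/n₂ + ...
1/11 + 1/433 + 1/562034

Greedy algorithm:
11/118: ceiling(118/11) = 11, use 1/11
3/1298: ceiling(1298/3) = 433, use 1/433
1/562034: ceiling(562034/1) = 562034, use 1/562034
Result: 11/118 = 1/11 + 1/433 + 1/562034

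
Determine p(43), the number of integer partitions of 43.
63261

p(n) counts ways to write n as a sum of positive integers (order ignored).
Euler's pentagonal recurrence: p(k) = p(k-1) + p(k-2) - p(k-5) - p(k-7) + p(k-12) + p(k-15) - ... (offsets j(3j∓1)/2, signs ++--, p(0)=1, p(<0)=0).
DP table for k = 0..42: p(0)=1, p(1)=1, p(2)=2, p(3)=3, p(4)=5, p(5)=7, p(6)=11, p(7)=15, p(8)=22, p(9)=30, p(10)=42, p(11)=56, p(12)=77, p(13)=101, p(14)=135, p(15)=176, p(16)=231, p(17)=297, p(18)=385, p(19)=490, p(20)=627, p(21)=792, p(22)=1002, p(23)=1255, p(24)=1575, p(25)=1958, p(26)=2436, p(27)=3010, p(28)=3718, p(29)=4565, p(30)=5604, p(31)=6842, p(32)=8349, p(33)=10143, p(34)=12310, p(35)=14883, p(36)=17977, p(37)=21637, p(38)=26015, p(39)=31185, p(40)=37338, p(41)=44583, p(42)=53174.
Final step: p(43) = p(42) + p(41) - p(38) - p(36) + p(31) + p(28) - p(21) - p(17) + p(8) + p(3)
= 53174 + 44583 - 26015 - 17977 + 6842 + 3718 - 792 - 297 + 22 + 3
= 63261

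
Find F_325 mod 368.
89

Matrix identity: Q^n = [[F_(n+1), F_n], [F_n, F_(n-1)]] with Q = [[1,1],[1,0]].
n = 325 = 101000101₂. Square-and-multiply, entries mod 368:
Q^1 = [[1,1],[1,0]]
Q^2 = (Q^1)² = [[2,1],[1,1]]
Q^5 = (Q^2)²·Q = [[8,5],[5,3]]
Q^10 = (Q^5)² = [[89,55],[55,34]]
Q^20 = (Q^10)² = [[274,141],[141,133]]
Q^40 = (Q^20)² = [[13,347],[347,34]]
Q^81 = (Q^40)²·Q = [[359,242],[242,117]]
Q^162 = (Q^81)² = [[133,8],[8,125]]
Q^325 = (Q^162)²·Q = [[313,89],[89,224]]
F_325 mod 368 = Q^325[0][1] = 89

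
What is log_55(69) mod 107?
48

Baby-step giant-step with step n = ⌈√107⌉ = 11.
Baby steps 55^j mod 107 (j:value) for j=0..10: 0:1, 1:55, 2:29, 3:97, 4:92, 5:31, 6:100, 7:43, 8:11, 9:70, 10:105.
Giant-step multiplier: 55^(-11) ≡ 55^(106-11) = 55^95 ≡ 71 (mod 107).
Giant steps γ_i = 69·71^i mod 107: γ_0=69, γ_1=84, γ_2=79, γ_3=45, γ_4=92 (in table at j=4).
x = i·n + j = 4·11 + 4 = 48.
Check: 55^48 ≡ 69 (mod 107).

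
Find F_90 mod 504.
496

Matrix identity: Q^n = [[F_(n+1), F_n], [F_n, F_(n-1)]] with Q = [[1,1],[1,0]].
n = 90 = 1011010₂. Square-and-multiply, entries mod 504:
Q^1 = [[1,1],[1,0]]
Q^2 = (Q^1)² = [[2,1],[1,1]]
Q^5 = (Q^2)²·Q = [[8,5],[5,3]]
Q^11 = (Q^5)²·Q = [[144,89],[89,55]]
Q^22 = (Q^11)² = [[433,71],[71,362]]
Q^45 = (Q^22)²·Q = [[503,2],[2,501]]
Q^90 = (Q^45)² = [[5,496],[496,13]]
F_90 mod 504 = Q^90[0][1] = 496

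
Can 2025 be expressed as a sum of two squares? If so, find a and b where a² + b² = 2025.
0² + 45² (a=0, b=45)

Factorization: 2025 = 3^4 × 5^2
By Fermat: n is sum of two squares iff every prime p ≡ 3 (mod 4) appears to even power.
All primes ≡ 3 (mod 4) appear to even power.
Search a = 0, 1, 2, … for 2025 - a² a perfect square: first hit at a = 0: 2025 - 0 = 2025 = 45².
2025 = 0² + 45² = 0 + 2025 ✓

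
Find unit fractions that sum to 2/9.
1/5 + 1/45

Greedy algorithm:
2/9: ceiling(9/2) = 5, use 1/5
1/45: ceiling(45/1) = 45, use 1/45
Result: 2/9 = 1/5 + 1/45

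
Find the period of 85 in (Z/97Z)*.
16

97 is prime, so ord(85) divides φ(97) = 96.
Divisors of 96: 1, 2, 3, 4, 6, 8, 12, 16, 24, 32, 48, 96.
Repeated squaring: 85^1 ≡ 85, 85^2 ≡ 47, 85^4 ≡ 75, 85^8 ≡ 96, 85^16 ≡ 1, 85^32 ≡ 1, 85^64 ≡ 1 (mod 97).
Test 85^d mod 97 for each divisor d in increasing order:
85^1 ≡ 85
85^2 ≡ 47
85^3 = 85^2·85^1 ≡ 18
85^4 ≡ 75
85^6 = 85^4·85^2 ≡ 33
85^8 ≡ 96
85^12 = 85^8·85^4 ≡ 22
85^16 ≡ 1  ← first divisor giving 1
The order is 16.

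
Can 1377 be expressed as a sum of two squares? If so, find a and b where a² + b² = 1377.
9² + 36² (a=9, b=36)

Factorization: 1377 = 3^4 × 17
By Fermat: n is sum of two squares iff every prime p ≡ 3 (mod 4) appears to even power.
All primes ≡ 3 (mod 4) appear to even power.
Search a = 0, 1, 2, … for 1377 - a² a perfect square: first hit at a = 9: 1377 - 81 = 1296 = 36².
1377 = 9² + 36² = 81 + 1296 ✓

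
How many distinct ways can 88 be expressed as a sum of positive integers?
44108109

p(n) counts ways to write n as a sum of positive integers (order ignored).
Euler's pentagonal recurrence: p(k) = p(k-1) + p(k-2) - p(k-5) - p(k-7) + p(k-12) + p(k-15) - ... (offsets j(3j∓1)/2, signs ++--, p(0)=1, p(<0)=0).
DP table for k = 0..87: p(0)=1, p(1)=1, p(2)=2, p(3)=3, p(4)=5, p(5)=7, p(6)=11, p(7)=15, p(8)=22, p(9)=30, p(10)=42, p(11)=56, p(12)=77, p(13)=101, p(14)=135, p(15)=176, p(16)=231, p(17)=297, p(18)=385, p(19)=490, p(20)=627, p(21)=792, p(22)=1002, p(23)=1255, p(24)=1575, p(25)=1958, p(26)=2436, p(27)=3010, p(28)=3718, p(29)=4565, p(30)=5604, p(31)=6842, p(32)=8349, p(33)=10143, p(34)=12310, p(35)=14883, p(36)=17977, p(37)=21637, p(38)=26015, p(39)=31185, p(40)=37338, p(41)=44583, p(42)=53174, p(43)=63261, p(44)=75175, p(45)=89134, p(46)=105558, p(47)=124754, p(48)=147273, p(49)=173525, p(50)=204226, p(51)=239943, p(52)=281589, p(53)=329931, p(54)=386155, p(55)=451276, p(56)=526823, p(57)=614154, p(58)=715220, p(59)=831820, p(60)=966467, p(61)=1121505, p(62)=1300156, p(63)=1505499, p(64)=1741630, p(65)=2012558, p(66)=2323520, p(67)=2679689, p(68)=3087735, p(69)=3554345, p(70)=4087968, p(71)=4697205, p(72)=5392783, p(73)=6185689, p(74)=7089500, p(75)=8118264, p(76)=9289091, p(77)=10619863, p(78)=12132164, p(79)=13848650, p(80)=15796476, p(81)=18004327, p(82)=20506255, p(83)=23338469, p(84)=26543660, p(85)=30167357, p(86)=34262962, p(87)=38887673.
Final step: p(88) = p(87) + p(86) - p(83) - p(81) + p(76) + p(73) - p(66) - p(62) + p(53) + p(48) - p(37) - p(31) + p(18) + p(11)
= 38887673 + 34262962 - 23338469 - 18004327 + 9289091 + 6185689 - 2323520 - 1300156 + 329931 + 147273 - 21637 - 6842 + 385 + 56
= 44108109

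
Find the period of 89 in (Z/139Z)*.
69

139 is prime, so ord(89) divides φ(139) = 138.
Divisors of 138: 1, 2, 3, 6, 23, 46, 69, 138.
Repeated squaring: 89^1 ≡ 89, 89^2 ≡ 137, 89^4 ≡ 4, 89^8 ≡ 16, 89^16 ≡ 117, 89^32 ≡ 67, 89^64 ≡ 41, 89^128 ≡ 13 (mod 139).
Test 89^d mod 139 for each divisor d in increasing order:
89^1 ≡ 89
89^2 ≡ 137
89^3 = 89^2·89^1 ≡ 100
89^6 = 89^4·89^2 ≡ 131
89^23 = 89^16·89^4·89^2·89^1 ≡ 96
89^46 = 89^32·89^8·89^4·89^2 ≡ 42
89^69 = 89^64·89^4·89^1 ≡ 1  ← first divisor giving 1
The order is 69.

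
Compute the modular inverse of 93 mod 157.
130

gcd(93, 157) = 1, so the inverse exists.
Extended Euclidean algorithm on (157, 93):
157 = 1 × 93 + 64  ⟹  64 = (1)·157 + (-1)·93
93 = 1 × 64 + 29  ⟹  29 = (-1)·157 + (2)·93
64 = 2 × 29 + 6  ⟹  6 = (3)·157 + (-5)·93
29 = 4 × 6 + 5  ⟹  5 = (-13)·157 + (22)·93
6 = 1 × 5 + 1  ⟹  1 = (16)·157 + (-27)·93
So (-27)·93 ≡ 1 (mod 157), i.e. 93^(-1) ≡ -27 ≡ 130 (mod 157).
Check: 93 × 130 = 12090 ≡ 1 (mod 157)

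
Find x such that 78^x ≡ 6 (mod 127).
11

Baby-step giant-step with step n = ⌈√127⌉ = 12.
Baby steps 78^j mod 127 (j:value) for j=0..11: 0:1, 1:78, 2:115, 3:80, 4:17, 5:56, 6:50, 7:90, 8:35, 9:63, 10:88, 11:6.
h = 6 is already in the table at j=11, so x = 11.
Check: 78^11 ≡ 6 (mod 127).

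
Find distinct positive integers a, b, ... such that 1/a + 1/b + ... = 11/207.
1/19 + 1/1967 + 1/7736211

Greedy algorithm:
11/207: ceiling(207/11) = 19, use 1/19
2/3933: ceiling(3933/2) = 1967, use 1/1967
1/7736211: ceiling(7736211/1) = 7736211, use 1/7736211
Result: 11/207 = 1/19 + 1/1967 + 1/7736211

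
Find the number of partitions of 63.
1505499

p(n) counts ways to write n as a sum of positive integers (order ignored).
Euler's pentagonal recurrence: p(k) = p(k-1) + p(k-2) - p(k-5) - p(k-7) + p(k-12) + p(k-15) - ... (offsets j(3j∓1)/2, signs ++--, p(0)=1, p(<0)=0).
DP table for k = 0..62: p(0)=1, p(1)=1, p(2)=2, p(3)=3, p(4)=5, p(5)=7, p(6)=11, p(7)=15, p(8)=22, p(9)=30, p(10)=42, p(11)=56, p(12)=77, p(13)=101, p(14)=135, p(15)=176, p(16)=231, p(17)=297, p(18)=385, p(19)=490, p(20)=627, p(21)=792, p(22)=1002, p(23)=1255, p(24)=1575, p(25)=1958, p(26)=2436, p(27)=3010, p(28)=3718, p(29)=4565, p(30)=5604, p(31)=6842, p(32)=8349, p(33)=10143, p(34)=12310, p(35)=14883, p(36)=17977, p(37)=21637, p(38)=26015, p(39)=31185, p(40)=37338, p(41)=44583, p(42)=53174, p(43)=63261, p(44)=75175, p(45)=89134, p(46)=105558, p(47)=124754, p(48)=147273, p(49)=173525, p(50)=204226, p(51)=239943, p(52)=281589, p(53)=329931, p(54)=386155, p(55)=451276, p(56)=526823, p(57)=614154, p(58)=715220, p(59)=831820, p(60)=966467, p(61)=1121505, p(62)=1300156.
Final step: p(63) = p(62) + p(61) - p(58) - p(56) + p(51) + p(48) - p(41) - p(37) + p(28) + p(23) - p(12) - p(6)
= 1300156 + 1121505 - 715220 - 526823 + 239943 + 147273 - 44583 - 21637 + 3718 + 1255 - 77 - 11
= 1505499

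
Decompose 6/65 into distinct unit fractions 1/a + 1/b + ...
1/11 + 1/715

Greedy algorithm:
6/65: ceiling(65/6) = 11, use 1/11
1/715: ceiling(715/1) = 715, use 1/715
Result: 6/65 = 1/11 + 1/715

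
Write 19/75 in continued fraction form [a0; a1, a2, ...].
[0; 3, 1, 18]

Euclidean algorithm steps:
19 = 0 × 75 + 19
75 = 3 × 19 + 18
19 = 1 × 18 + 1
18 = 18 × 1 + 0
Continued fraction: [0; 3, 1, 18]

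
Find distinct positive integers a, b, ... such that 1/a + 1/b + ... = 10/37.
1/4 + 1/50 + 1/3700

Greedy algorithm:
10/37: ceiling(37/10) = 4, use 1/4
3/148: ceiling(148/3) = 50, use 1/50
1/3700: ceiling(3700/1) = 3700, use 1/3700
Result: 10/37 = 1/4 + 1/50 + 1/3700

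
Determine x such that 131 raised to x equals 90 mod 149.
35

Baby-step giant-step with step n = ⌈√149⌉ = 13.
Baby steps 131^j mod 149 (j:value) for j=0..12: 0:1, 1:131, 2:26, 3:128, 4:80, 5:50, 6:143, 7:108, 8:142, 9:126, 10:116, 11:147, 12:36.
Giant-step multiplier: 131^(-13) ≡ 131^(148-13) = 131^135 ≡ 106 (mod 149).
Giant steps γ_i = 90·106^i mod 149: γ_0=90, γ_1=4, γ_2=126 (in table at j=9).
x = i·n + j = 2·13 + 9 = 35.
Check: 131^35 ≡ 90 (mod 149).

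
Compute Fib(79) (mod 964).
837

Matrix identity: Q^n = [[F_(n+1), F_n], [F_n, F_(n-1)]] with Q = [[1,1],[1,0]].
n = 79 = 1001111₂. Square-and-multiply, entries mod 964:
Q^1 = [[1,1],[1,0]]
Q^2 = (Q^1)² = [[2,1],[1,1]]
Q^4 = (Q^2)² = [[5,3],[3,2]]
Q^9 = (Q^4)²·Q = [[55,34],[34,21]]
Q^19 = (Q^9)²·Q = [[17,325],[325,656]]
Q^39 = (Q^19)²·Q = [[735,838],[838,861]]
Q^79 = (Q^39)²·Q = [[253,837],[837,380]]
F_79 mod 964 = Q^79[0][1] = 837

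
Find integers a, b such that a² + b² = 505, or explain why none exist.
8² + 21² (a=8, b=21)

Factorization: 505 = 5 × 101
By Fermat: n is sum of two squares iff every prime p ≡ 3 (mod 4) appears to even power.
All primes ≡ 3 (mod 4) appear to even power.
Search a = 0, 1, 2, … for 505 - a² a perfect square: first hit at a = 8: 505 - 64 = 441 = 21².
505 = 8² + 21² = 64 + 441 ✓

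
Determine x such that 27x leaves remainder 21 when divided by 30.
x ≡ 3 (mod 10)

gcd(27, 30) = 3, which divides 21, so solutions exist.
Divide through by 3: 9x ≡ 7 (mod 10).
Find 9^(-1) mod 10 by the extended Euclidean algorithm:
10 = 1 × 9 + 1  ⟹  1 = (1)·10 + (-1)·9
So (-1)·9 ≡ 1 (mod 10), i.e. 9^(-1) ≡ -1 ≡ 9 (mod 10).
x ≡ 9 × 7 = 63 ≡ 3 (mod 10).
Check: 27 × 3 = 81 ≡ 21 (mod 30).
x ≡ 3 (mod 10), giving 3 solutions mod 30.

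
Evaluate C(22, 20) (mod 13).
10

Using Lucas' theorem:
Write n=22 and k=20 in base 13:
n in base 13: [1, 9]
k in base 13: [1, 7]
C(22,20) mod 13 = ∏ C(n_i, k_i) mod 13
Digit binomials (mod 13): C(1,1) = 1; C(9,7) = 36 ≡ 10
Product: 1 × 10 = 10 ≡ 10 (mod 13)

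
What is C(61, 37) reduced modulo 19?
0

Using Lucas' theorem:
Write n=61 and k=37 in base 19:
n in base 19: [3, 4]
k in base 19: [1, 18]
C(61,37) mod 19 = ∏ C(n_i, k_i) mod 19
Digit binomials (mod 19): C(3,1) = 3; C(4,18) = 0 (k_i > n_i)
Product: 3 × 0 = 0 ≡ 0 (mod 19)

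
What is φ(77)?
60

77 = 7 × 11
φ(n) = n × ∏(1 - 1/p) for each prime p dividing n
φ(77) = 77 × (1 - 1/7) × (1 - 1/11) = 60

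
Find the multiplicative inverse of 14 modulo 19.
15

gcd(14, 19) = 1, so the inverse exists.
Extended Euclidean algorithm on (19, 14):
19 = 1 × 14 + 5  ⟹  5 = (1)·19 + (-1)·14
14 = 2 × 5 + 4  ⟹  4 = (-2)·19 + (3)·14
5 = 1 × 4 + 1  ⟹  1 = (3)·19 + (-4)·14
So (-4)·14 ≡ 1 (mod 19), i.e. 14^(-1) ≡ -4 ≡ 15 (mod 19).
Check: 14 × 15 = 210 ≡ 1 (mod 19)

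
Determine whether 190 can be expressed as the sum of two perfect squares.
Not possible

Factorization: 190 = 2 × 5 × 19
By Fermat: n is sum of two squares iff every prime p ≡ 3 (mod 4) appears to even power.
Prime(s) ≡ 3 (mod 4) with odd exponent: [(19, 1)]
Therefore 190 cannot be expressed as a² + b².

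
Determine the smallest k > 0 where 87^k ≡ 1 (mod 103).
102

103 is prime, so ord(87) divides φ(103) = 102.
Divisors of 102: 1, 2, 3, 6, 17, 34, 51, 102.
Repeated squaring: 87^1 ≡ 87, 87^2 ≡ 50, 87^4 ≡ 28, 87^8 ≡ 63, 87^16 ≡ 55, 87^32 ≡ 38, 87^64 ≡ 2 (mod 103).
Test 87^d mod 103 for each divisor d in increasing order:
87^1 ≡ 87
87^2 ≡ 50
87^3 = 87^2·87^1 ≡ 24
87^6 = 87^4·87^2 ≡ 61
87^17 = 87^16·87^1 ≡ 47
87^34 = 87^32·87^2 ≡ 46
87^51 = 87^32·87^16·87^2·87^1 ≡ 102
87^102 = 87^64·87^32·87^4·87^2 ≡ 1  ← first divisor giving 1
The order is 102.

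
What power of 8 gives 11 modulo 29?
27

Baby-step giant-step with step n = ⌈√29⌉ = 6.
Baby steps 8^j mod 29 (j:value) for j=0..5: 0:1, 1:8, 2:6, 3:19, 4:7, 5:27.
Giant-step multiplier: 8^(-6) ≡ 8^(28-6) = 8^22 ≡ 9 (mod 29).
Giant steps γ_i = 11·9^i mod 29: γ_0=11, γ_1=12, γ_2=21, γ_3=15, γ_4=19 (in table at j=3).
x = i·n + j = 4·6 + 3 = 27.
Check: 8^27 ≡ 11 (mod 29).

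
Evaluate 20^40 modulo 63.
43

Repeated squaring. Binary of 40 = 101000.
20^1 ≡ 20 (mod 63); 20^2 ≡ 22 (mod 63); 20^4 ≡ 43 (mod 63); 20^8 ≡ 22 (mod 63); 20^16 ≡ 43 (mod 63); 20^32 ≡ 22 (mod 63)
20^40 = 20^8 × 20^32 ≡ 43 (mod 63)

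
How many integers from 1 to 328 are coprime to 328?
160

328 = 2^3 × 41
φ(n) = n × ∏(1 - 1/p) for each prime p dividing n
φ(328) = 328 × (1 - 1/2) × (1 - 1/41) = 160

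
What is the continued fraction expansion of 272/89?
[3; 17, 1, 4]

Euclidean algorithm steps:
272 = 3 × 89 + 5
89 = 17 × 5 + 4
5 = 1 × 4 + 1
4 = 4 × 1 + 0
Continued fraction: [3; 17, 1, 4]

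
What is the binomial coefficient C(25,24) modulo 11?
3

Using Lucas' theorem:
Write n=25 and k=24 in base 11:
n in base 11: [2, 3]
k in base 11: [2, 2]
C(25,24) mod 11 = ∏ C(n_i, k_i) mod 11
Digit binomials (mod 11): C(2,2) = 1; C(3,2) = 3
Product: 1 × 3 = 3 ≡ 3 (mod 11)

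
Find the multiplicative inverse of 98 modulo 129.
104

gcd(98, 129) = 1, so the inverse exists.
Extended Euclidean algorithm on (129, 98):
129 = 1 × 98 + 31  ⟹  31 = (1)·129 + (-1)·98
98 = 3 × 31 + 5  ⟹  5 = (-3)·129 + (4)·98
31 = 6 × 5 + 1  ⟹  1 = (19)·129 + (-25)·98
So (-25)·98 ≡ 1 (mod 129), i.e. 98^(-1) ≡ -25 ≡ 104 (mod 129).
Check: 98 × 104 = 10192 ≡ 1 (mod 129)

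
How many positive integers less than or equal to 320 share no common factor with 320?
128

320 = 2^6 × 5
φ(n) = n × ∏(1 - 1/p) for each prime p dividing n
φ(320) = 320 × (1 - 1/2) × (1 - 1/5) = 128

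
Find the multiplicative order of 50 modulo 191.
95

191 is prime, so ord(50) divides φ(191) = 190.
Divisors of 190: 1, 2, 5, 10, 19, 38, 95, 190.
Repeated squaring: 50^1 ≡ 50, 50^2 ≡ 17, 50^4 ≡ 98, 50^8 ≡ 54, 50^16 ≡ 51, 50^32 ≡ 118, 50^64 ≡ 172, 50^128 ≡ 170 (mod 191).
Test 50^d mod 191 for each divisor d in increasing order:
50^1 ≡ 50
50^2 ≡ 17
50^5 = 50^4·50^1 ≡ 125
50^10 = 50^8·50^2 ≡ 154
50^19 = 50^16·50^2·50^1 ≡ 184
50^38 = 50^32·50^4·50^2 ≡ 49
50^95 = 50^64·50^16·50^8·50^4·50^2·50^1 ≡ 1  ← first divisor giving 1
The order is 95.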